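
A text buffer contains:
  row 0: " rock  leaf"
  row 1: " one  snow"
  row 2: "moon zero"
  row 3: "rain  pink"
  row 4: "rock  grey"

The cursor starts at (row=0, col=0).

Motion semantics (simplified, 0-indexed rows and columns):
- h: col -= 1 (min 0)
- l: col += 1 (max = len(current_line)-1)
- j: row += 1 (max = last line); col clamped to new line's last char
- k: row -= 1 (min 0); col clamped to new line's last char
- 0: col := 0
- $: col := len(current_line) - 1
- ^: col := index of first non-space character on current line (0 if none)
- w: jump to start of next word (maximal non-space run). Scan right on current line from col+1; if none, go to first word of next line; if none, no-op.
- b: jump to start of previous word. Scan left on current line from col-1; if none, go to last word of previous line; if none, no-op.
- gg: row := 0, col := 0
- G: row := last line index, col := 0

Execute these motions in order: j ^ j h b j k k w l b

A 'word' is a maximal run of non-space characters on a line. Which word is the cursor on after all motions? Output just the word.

After 1 (j): row=1 col=0 char='_'
After 2 (^): row=1 col=1 char='o'
After 3 (j): row=2 col=1 char='o'
After 4 (h): row=2 col=0 char='m'
After 5 (b): row=1 col=6 char='s'
After 6 (j): row=2 col=6 char='e'
After 7 (k): row=1 col=6 char='s'
After 8 (k): row=0 col=6 char='_'
After 9 (w): row=0 col=7 char='l'
After 10 (l): row=0 col=8 char='e'
After 11 (b): row=0 col=7 char='l'

Answer: leaf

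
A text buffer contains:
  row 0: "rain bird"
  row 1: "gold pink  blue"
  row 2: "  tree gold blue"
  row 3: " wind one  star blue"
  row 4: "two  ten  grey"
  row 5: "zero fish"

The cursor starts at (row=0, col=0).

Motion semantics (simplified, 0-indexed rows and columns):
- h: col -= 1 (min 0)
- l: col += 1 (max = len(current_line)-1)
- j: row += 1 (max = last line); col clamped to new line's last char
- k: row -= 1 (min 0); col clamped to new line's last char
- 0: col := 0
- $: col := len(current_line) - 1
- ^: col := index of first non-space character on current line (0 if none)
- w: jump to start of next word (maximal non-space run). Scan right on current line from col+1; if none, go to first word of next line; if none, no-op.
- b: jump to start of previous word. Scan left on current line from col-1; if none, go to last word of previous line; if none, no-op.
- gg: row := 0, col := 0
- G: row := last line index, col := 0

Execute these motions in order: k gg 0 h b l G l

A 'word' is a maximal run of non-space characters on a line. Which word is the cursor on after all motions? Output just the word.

Answer: zero

Derivation:
After 1 (k): row=0 col=0 char='r'
After 2 (gg): row=0 col=0 char='r'
After 3 (0): row=0 col=0 char='r'
After 4 (h): row=0 col=0 char='r'
After 5 (b): row=0 col=0 char='r'
After 6 (l): row=0 col=1 char='a'
After 7 (G): row=5 col=0 char='z'
After 8 (l): row=5 col=1 char='e'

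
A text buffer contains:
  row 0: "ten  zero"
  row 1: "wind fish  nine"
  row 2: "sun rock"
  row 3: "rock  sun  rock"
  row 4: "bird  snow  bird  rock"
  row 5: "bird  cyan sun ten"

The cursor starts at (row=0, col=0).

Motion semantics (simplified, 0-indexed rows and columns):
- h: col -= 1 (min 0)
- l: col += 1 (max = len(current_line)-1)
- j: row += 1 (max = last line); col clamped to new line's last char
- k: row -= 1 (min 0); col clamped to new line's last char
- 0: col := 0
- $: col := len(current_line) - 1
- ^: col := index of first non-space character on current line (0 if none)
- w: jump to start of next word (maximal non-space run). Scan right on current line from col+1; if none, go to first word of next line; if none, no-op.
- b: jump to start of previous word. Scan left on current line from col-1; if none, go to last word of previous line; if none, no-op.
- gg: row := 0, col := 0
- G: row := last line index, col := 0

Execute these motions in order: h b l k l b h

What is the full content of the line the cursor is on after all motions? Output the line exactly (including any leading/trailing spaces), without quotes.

Answer: ten  zero

Derivation:
After 1 (h): row=0 col=0 char='t'
After 2 (b): row=0 col=0 char='t'
After 3 (l): row=0 col=1 char='e'
After 4 (k): row=0 col=1 char='e'
After 5 (l): row=0 col=2 char='n'
After 6 (b): row=0 col=0 char='t'
After 7 (h): row=0 col=0 char='t'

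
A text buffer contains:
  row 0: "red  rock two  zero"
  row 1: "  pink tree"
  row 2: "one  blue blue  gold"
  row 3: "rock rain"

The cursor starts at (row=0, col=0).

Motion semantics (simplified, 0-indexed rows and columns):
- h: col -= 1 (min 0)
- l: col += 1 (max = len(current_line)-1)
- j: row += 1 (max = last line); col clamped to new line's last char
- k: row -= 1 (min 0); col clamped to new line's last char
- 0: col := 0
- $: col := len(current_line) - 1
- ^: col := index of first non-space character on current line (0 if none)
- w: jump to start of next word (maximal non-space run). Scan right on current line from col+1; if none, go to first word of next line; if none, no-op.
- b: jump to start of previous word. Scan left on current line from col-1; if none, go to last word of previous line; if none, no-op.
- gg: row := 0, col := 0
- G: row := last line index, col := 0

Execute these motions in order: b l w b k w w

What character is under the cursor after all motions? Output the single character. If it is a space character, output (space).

Answer: t

Derivation:
After 1 (b): row=0 col=0 char='r'
After 2 (l): row=0 col=1 char='e'
After 3 (w): row=0 col=5 char='r'
After 4 (b): row=0 col=0 char='r'
After 5 (k): row=0 col=0 char='r'
After 6 (w): row=0 col=5 char='r'
After 7 (w): row=0 col=10 char='t'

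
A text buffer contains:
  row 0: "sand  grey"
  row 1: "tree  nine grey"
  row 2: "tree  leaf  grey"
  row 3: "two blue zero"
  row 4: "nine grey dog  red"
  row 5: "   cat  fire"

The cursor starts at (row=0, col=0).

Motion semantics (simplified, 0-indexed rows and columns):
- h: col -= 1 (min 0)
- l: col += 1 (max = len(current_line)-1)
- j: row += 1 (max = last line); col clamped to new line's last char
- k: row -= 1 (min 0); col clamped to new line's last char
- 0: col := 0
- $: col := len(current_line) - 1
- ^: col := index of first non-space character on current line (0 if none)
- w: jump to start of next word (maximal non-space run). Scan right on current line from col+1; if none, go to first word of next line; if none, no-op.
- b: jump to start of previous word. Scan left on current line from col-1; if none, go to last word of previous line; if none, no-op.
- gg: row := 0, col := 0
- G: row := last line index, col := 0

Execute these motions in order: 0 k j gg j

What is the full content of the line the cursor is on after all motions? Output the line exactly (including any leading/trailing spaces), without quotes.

After 1 (0): row=0 col=0 char='s'
After 2 (k): row=0 col=0 char='s'
After 3 (j): row=1 col=0 char='t'
After 4 (gg): row=0 col=0 char='s'
After 5 (j): row=1 col=0 char='t'

Answer: tree  nine grey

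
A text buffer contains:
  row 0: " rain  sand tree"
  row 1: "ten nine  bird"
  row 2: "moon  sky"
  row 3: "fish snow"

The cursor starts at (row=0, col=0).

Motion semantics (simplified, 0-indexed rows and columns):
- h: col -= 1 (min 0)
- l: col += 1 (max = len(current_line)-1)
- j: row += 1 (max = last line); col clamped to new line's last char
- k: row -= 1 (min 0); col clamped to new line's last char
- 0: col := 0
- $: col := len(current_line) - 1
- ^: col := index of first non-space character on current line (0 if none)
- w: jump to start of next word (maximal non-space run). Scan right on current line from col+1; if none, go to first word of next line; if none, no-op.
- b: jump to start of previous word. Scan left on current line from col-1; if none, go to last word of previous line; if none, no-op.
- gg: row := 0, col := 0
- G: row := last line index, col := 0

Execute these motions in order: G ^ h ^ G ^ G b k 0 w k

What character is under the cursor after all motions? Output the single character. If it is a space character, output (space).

Answer: n

Derivation:
After 1 (G): row=3 col=0 char='f'
After 2 (^): row=3 col=0 char='f'
After 3 (h): row=3 col=0 char='f'
After 4 (^): row=3 col=0 char='f'
After 5 (G): row=3 col=0 char='f'
After 6 (^): row=3 col=0 char='f'
After 7 (G): row=3 col=0 char='f'
After 8 (b): row=2 col=6 char='s'
After 9 (k): row=1 col=6 char='n'
After 10 (0): row=1 col=0 char='t'
After 11 (w): row=1 col=4 char='n'
After 12 (k): row=0 col=4 char='n'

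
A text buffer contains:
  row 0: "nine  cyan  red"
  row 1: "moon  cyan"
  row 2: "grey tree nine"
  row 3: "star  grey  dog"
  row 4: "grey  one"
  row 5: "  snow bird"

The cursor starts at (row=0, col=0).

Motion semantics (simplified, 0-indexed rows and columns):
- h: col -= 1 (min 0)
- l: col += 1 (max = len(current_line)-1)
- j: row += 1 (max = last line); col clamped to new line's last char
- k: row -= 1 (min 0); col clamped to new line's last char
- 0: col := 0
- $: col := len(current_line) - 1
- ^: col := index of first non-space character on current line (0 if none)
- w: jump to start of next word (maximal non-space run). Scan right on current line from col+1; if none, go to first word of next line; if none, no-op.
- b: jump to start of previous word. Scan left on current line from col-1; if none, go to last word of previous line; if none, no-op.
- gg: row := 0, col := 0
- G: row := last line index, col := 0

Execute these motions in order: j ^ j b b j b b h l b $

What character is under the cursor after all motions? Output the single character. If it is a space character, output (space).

After 1 (j): row=1 col=0 char='m'
After 2 (^): row=1 col=0 char='m'
After 3 (j): row=2 col=0 char='g'
After 4 (b): row=1 col=6 char='c'
After 5 (b): row=1 col=0 char='m'
After 6 (j): row=2 col=0 char='g'
After 7 (b): row=1 col=6 char='c'
After 8 (b): row=1 col=0 char='m'
After 9 (h): row=1 col=0 char='m'
After 10 (l): row=1 col=1 char='o'
After 11 (b): row=1 col=0 char='m'
After 12 ($): row=1 col=9 char='n'

Answer: n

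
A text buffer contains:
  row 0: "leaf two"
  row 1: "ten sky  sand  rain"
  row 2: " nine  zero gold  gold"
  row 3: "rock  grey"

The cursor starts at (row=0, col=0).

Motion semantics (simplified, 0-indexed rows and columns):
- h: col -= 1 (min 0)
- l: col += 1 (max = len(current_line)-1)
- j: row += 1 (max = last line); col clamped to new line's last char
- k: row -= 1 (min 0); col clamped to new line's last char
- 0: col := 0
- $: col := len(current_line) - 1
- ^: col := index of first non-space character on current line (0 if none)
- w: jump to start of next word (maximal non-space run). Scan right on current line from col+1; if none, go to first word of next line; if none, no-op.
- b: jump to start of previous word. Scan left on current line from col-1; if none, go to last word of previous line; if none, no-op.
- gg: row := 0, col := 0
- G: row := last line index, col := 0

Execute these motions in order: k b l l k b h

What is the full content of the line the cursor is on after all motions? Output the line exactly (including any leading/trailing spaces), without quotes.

Answer: leaf two

Derivation:
After 1 (k): row=0 col=0 char='l'
After 2 (b): row=0 col=0 char='l'
After 3 (l): row=0 col=1 char='e'
After 4 (l): row=0 col=2 char='a'
After 5 (k): row=0 col=2 char='a'
After 6 (b): row=0 col=0 char='l'
After 7 (h): row=0 col=0 char='l'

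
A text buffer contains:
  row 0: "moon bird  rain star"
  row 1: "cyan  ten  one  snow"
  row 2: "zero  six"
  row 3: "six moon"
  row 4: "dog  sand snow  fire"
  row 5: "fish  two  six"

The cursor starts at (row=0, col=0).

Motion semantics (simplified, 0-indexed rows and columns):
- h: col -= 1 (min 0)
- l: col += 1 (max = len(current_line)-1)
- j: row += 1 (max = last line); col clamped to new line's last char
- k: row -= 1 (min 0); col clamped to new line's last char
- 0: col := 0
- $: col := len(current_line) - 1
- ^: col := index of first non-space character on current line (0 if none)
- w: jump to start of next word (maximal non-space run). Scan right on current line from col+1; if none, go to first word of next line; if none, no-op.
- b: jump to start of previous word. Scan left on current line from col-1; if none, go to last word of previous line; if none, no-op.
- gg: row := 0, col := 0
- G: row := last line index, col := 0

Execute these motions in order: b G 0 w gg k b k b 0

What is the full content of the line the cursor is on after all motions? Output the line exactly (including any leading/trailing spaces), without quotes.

After 1 (b): row=0 col=0 char='m'
After 2 (G): row=5 col=0 char='f'
After 3 (0): row=5 col=0 char='f'
After 4 (w): row=5 col=6 char='t'
After 5 (gg): row=0 col=0 char='m'
After 6 (k): row=0 col=0 char='m'
After 7 (b): row=0 col=0 char='m'
After 8 (k): row=0 col=0 char='m'
After 9 (b): row=0 col=0 char='m'
After 10 (0): row=0 col=0 char='m'

Answer: moon bird  rain star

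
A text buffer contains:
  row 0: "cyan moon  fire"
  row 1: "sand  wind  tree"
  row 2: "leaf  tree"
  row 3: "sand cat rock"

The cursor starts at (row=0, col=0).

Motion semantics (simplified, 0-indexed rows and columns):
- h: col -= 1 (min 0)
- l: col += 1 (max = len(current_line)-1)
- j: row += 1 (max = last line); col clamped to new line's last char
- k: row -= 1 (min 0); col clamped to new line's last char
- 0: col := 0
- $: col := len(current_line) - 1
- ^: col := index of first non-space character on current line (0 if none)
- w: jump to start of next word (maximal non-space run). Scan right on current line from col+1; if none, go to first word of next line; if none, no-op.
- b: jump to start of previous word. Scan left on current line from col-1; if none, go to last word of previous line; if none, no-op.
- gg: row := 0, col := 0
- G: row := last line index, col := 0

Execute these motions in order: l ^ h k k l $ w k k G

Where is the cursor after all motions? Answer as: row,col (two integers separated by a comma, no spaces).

Answer: 3,0

Derivation:
After 1 (l): row=0 col=1 char='y'
After 2 (^): row=0 col=0 char='c'
After 3 (h): row=0 col=0 char='c'
After 4 (k): row=0 col=0 char='c'
After 5 (k): row=0 col=0 char='c'
After 6 (l): row=0 col=1 char='y'
After 7 ($): row=0 col=14 char='e'
After 8 (w): row=1 col=0 char='s'
After 9 (k): row=0 col=0 char='c'
After 10 (k): row=0 col=0 char='c'
After 11 (G): row=3 col=0 char='s'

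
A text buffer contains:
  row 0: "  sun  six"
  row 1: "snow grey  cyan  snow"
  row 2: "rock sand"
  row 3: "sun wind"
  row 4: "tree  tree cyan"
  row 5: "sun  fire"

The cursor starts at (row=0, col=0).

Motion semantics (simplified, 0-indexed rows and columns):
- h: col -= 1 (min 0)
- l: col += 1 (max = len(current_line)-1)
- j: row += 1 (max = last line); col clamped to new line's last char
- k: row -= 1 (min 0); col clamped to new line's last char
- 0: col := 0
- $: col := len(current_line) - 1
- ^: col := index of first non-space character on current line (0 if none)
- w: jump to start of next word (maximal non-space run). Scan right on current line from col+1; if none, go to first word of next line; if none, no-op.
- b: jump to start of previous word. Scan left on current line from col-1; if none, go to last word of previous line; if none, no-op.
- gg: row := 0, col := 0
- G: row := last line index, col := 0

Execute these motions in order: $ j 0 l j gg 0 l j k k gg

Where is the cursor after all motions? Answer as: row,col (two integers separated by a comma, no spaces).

After 1 ($): row=0 col=9 char='x'
After 2 (j): row=1 col=9 char='_'
After 3 (0): row=1 col=0 char='s'
After 4 (l): row=1 col=1 char='n'
After 5 (j): row=2 col=1 char='o'
After 6 (gg): row=0 col=0 char='_'
After 7 (0): row=0 col=0 char='_'
After 8 (l): row=0 col=1 char='_'
After 9 (j): row=1 col=1 char='n'
After 10 (k): row=0 col=1 char='_'
After 11 (k): row=0 col=1 char='_'
After 12 (gg): row=0 col=0 char='_'

Answer: 0,0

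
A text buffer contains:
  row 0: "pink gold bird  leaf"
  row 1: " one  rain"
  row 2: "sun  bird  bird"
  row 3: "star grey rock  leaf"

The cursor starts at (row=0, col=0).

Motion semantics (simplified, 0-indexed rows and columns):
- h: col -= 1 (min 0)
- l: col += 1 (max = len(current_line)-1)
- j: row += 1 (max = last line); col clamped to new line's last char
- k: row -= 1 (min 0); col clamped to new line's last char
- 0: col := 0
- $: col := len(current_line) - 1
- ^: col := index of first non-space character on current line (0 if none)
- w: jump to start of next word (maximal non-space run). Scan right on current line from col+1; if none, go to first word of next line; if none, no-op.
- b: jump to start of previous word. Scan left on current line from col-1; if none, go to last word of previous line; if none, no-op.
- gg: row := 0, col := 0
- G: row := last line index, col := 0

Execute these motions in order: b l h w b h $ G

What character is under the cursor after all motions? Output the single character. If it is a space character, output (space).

After 1 (b): row=0 col=0 char='p'
After 2 (l): row=0 col=1 char='i'
After 3 (h): row=0 col=0 char='p'
After 4 (w): row=0 col=5 char='g'
After 5 (b): row=0 col=0 char='p'
After 6 (h): row=0 col=0 char='p'
After 7 ($): row=0 col=19 char='f'
After 8 (G): row=3 col=0 char='s'

Answer: s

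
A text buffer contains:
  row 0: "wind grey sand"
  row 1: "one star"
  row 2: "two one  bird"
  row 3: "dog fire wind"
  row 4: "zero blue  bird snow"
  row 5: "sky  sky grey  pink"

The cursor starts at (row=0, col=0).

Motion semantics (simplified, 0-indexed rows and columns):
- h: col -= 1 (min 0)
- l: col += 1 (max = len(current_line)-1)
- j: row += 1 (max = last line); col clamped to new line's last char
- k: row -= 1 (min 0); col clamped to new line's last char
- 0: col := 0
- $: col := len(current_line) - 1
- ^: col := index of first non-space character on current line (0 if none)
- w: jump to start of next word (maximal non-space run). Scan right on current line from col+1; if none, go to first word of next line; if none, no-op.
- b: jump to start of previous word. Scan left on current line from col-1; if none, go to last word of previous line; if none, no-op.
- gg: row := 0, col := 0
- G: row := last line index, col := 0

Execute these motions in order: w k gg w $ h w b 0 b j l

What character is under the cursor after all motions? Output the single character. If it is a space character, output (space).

After 1 (w): row=0 col=5 char='g'
After 2 (k): row=0 col=5 char='g'
After 3 (gg): row=0 col=0 char='w'
After 4 (w): row=0 col=5 char='g'
After 5 ($): row=0 col=13 char='d'
After 6 (h): row=0 col=12 char='n'
After 7 (w): row=1 col=0 char='o'
After 8 (b): row=0 col=10 char='s'
After 9 (0): row=0 col=0 char='w'
After 10 (b): row=0 col=0 char='w'
After 11 (j): row=1 col=0 char='o'
After 12 (l): row=1 col=1 char='n'

Answer: n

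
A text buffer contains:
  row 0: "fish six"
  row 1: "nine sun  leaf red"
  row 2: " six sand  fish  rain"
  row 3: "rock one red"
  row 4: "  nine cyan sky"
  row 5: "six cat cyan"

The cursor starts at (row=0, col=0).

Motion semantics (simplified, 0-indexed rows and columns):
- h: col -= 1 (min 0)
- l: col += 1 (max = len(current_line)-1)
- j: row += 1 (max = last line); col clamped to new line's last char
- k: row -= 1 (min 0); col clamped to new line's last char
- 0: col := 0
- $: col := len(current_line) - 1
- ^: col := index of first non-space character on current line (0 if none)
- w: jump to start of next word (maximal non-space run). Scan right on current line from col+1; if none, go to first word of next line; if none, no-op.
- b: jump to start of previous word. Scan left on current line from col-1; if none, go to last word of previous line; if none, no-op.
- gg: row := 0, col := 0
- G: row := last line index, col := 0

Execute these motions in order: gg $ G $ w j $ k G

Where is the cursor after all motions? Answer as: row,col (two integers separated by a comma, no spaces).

Answer: 5,0

Derivation:
After 1 (gg): row=0 col=0 char='f'
After 2 ($): row=0 col=7 char='x'
After 3 (G): row=5 col=0 char='s'
After 4 ($): row=5 col=11 char='n'
After 5 (w): row=5 col=11 char='n'
After 6 (j): row=5 col=11 char='n'
After 7 ($): row=5 col=11 char='n'
After 8 (k): row=4 col=11 char='_'
After 9 (G): row=5 col=0 char='s'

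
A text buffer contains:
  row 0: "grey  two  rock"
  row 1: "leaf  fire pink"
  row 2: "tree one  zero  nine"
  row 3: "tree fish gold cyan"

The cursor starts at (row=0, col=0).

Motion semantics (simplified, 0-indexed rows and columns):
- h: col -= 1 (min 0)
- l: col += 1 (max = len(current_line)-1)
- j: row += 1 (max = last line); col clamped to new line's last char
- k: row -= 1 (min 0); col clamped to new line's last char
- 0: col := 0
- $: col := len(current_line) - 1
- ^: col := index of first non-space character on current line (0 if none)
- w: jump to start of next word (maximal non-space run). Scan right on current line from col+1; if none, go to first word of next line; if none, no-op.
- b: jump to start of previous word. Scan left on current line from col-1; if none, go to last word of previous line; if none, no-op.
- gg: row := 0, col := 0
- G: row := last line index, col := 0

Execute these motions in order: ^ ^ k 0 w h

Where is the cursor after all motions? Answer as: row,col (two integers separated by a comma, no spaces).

Answer: 0,5

Derivation:
After 1 (^): row=0 col=0 char='g'
After 2 (^): row=0 col=0 char='g'
After 3 (k): row=0 col=0 char='g'
After 4 (0): row=0 col=0 char='g'
After 5 (w): row=0 col=6 char='t'
After 6 (h): row=0 col=5 char='_'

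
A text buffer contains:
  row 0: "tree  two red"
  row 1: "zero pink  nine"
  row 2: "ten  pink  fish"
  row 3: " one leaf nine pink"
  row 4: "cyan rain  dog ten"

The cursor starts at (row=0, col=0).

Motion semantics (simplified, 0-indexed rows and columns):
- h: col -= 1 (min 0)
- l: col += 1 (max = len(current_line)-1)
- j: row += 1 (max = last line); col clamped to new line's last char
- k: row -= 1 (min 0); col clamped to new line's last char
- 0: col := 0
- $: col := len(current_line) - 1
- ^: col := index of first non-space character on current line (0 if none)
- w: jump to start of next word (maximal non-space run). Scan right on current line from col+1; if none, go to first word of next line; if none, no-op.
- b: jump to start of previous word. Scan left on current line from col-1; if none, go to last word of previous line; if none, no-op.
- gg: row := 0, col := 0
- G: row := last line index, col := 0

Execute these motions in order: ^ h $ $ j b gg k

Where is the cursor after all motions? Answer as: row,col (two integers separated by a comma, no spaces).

Answer: 0,0

Derivation:
After 1 (^): row=0 col=0 char='t'
After 2 (h): row=0 col=0 char='t'
After 3 ($): row=0 col=12 char='d'
After 4 ($): row=0 col=12 char='d'
After 5 (j): row=1 col=12 char='i'
After 6 (b): row=1 col=11 char='n'
After 7 (gg): row=0 col=0 char='t'
After 8 (k): row=0 col=0 char='t'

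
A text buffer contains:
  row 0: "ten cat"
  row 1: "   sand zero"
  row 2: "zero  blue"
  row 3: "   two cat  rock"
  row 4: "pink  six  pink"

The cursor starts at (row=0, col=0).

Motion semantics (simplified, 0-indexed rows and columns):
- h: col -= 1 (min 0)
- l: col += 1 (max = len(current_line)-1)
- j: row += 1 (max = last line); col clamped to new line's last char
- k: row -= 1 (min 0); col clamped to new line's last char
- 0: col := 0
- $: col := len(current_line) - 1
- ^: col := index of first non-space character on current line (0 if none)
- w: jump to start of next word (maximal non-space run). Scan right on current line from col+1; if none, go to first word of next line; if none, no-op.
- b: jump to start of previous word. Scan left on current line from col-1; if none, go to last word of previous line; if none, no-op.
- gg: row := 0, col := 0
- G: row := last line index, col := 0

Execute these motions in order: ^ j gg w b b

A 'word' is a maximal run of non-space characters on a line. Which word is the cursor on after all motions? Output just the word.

Answer: ten

Derivation:
After 1 (^): row=0 col=0 char='t'
After 2 (j): row=1 col=0 char='_'
After 3 (gg): row=0 col=0 char='t'
After 4 (w): row=0 col=4 char='c'
After 5 (b): row=0 col=0 char='t'
After 6 (b): row=0 col=0 char='t'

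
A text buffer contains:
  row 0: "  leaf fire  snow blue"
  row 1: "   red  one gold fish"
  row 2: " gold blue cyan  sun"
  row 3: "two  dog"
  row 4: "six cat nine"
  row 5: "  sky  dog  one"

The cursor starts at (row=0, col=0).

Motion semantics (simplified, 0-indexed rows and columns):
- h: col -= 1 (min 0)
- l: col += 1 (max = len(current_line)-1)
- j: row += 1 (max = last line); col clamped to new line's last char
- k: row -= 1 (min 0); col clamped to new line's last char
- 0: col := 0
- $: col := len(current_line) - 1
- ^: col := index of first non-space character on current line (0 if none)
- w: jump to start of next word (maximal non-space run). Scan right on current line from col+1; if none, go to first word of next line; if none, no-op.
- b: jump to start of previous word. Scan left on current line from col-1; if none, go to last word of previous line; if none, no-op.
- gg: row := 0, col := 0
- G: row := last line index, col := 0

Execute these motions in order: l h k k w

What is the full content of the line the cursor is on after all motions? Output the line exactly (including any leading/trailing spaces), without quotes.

After 1 (l): row=0 col=1 char='_'
After 2 (h): row=0 col=0 char='_'
After 3 (k): row=0 col=0 char='_'
After 4 (k): row=0 col=0 char='_'
After 5 (w): row=0 col=2 char='l'

Answer:   leaf fire  snow blue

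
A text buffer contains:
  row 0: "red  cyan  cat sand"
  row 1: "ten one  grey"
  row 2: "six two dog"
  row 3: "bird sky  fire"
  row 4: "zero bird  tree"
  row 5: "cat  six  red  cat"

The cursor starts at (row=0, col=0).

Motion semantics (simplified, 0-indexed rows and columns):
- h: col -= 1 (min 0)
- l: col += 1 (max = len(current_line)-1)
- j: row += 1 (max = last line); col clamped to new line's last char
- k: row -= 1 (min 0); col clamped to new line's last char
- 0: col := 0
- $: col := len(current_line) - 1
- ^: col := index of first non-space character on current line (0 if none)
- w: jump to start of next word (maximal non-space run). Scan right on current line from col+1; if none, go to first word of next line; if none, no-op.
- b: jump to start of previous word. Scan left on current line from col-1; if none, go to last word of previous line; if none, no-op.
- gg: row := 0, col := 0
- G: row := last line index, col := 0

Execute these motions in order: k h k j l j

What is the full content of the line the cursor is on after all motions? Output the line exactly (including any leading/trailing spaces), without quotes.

Answer: six two dog

Derivation:
After 1 (k): row=0 col=0 char='r'
After 2 (h): row=0 col=0 char='r'
After 3 (k): row=0 col=0 char='r'
After 4 (j): row=1 col=0 char='t'
After 5 (l): row=1 col=1 char='e'
After 6 (j): row=2 col=1 char='i'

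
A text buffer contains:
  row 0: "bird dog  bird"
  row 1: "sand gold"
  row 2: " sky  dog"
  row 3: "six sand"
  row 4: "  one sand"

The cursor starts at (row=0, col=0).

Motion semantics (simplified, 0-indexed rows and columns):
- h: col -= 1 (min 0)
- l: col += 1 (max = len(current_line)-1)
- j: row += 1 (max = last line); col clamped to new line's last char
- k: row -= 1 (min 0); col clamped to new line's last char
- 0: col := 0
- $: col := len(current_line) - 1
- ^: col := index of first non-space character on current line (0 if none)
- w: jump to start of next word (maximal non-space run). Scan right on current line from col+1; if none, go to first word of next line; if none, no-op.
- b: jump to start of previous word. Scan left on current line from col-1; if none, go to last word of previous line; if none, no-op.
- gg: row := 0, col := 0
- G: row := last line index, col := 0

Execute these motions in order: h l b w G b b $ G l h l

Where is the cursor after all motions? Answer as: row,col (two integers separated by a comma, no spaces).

Answer: 4,1

Derivation:
After 1 (h): row=0 col=0 char='b'
After 2 (l): row=0 col=1 char='i'
After 3 (b): row=0 col=0 char='b'
After 4 (w): row=0 col=5 char='d'
After 5 (G): row=4 col=0 char='_'
After 6 (b): row=3 col=4 char='s'
After 7 (b): row=3 col=0 char='s'
After 8 ($): row=3 col=7 char='d'
After 9 (G): row=4 col=0 char='_'
After 10 (l): row=4 col=1 char='_'
After 11 (h): row=4 col=0 char='_'
After 12 (l): row=4 col=1 char='_'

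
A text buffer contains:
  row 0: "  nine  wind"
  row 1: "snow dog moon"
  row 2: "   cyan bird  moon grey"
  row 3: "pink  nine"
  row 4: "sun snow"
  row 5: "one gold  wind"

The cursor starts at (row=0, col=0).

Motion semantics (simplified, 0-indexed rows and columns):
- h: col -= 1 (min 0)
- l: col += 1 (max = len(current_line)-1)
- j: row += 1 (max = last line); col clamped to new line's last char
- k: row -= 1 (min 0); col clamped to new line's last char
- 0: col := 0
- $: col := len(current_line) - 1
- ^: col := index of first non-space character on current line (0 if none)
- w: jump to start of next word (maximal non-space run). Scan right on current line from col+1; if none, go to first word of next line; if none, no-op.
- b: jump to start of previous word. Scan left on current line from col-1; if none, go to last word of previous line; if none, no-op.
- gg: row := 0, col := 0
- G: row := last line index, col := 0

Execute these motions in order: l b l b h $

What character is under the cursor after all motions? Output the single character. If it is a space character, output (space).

After 1 (l): row=0 col=1 char='_'
After 2 (b): row=0 col=1 char='_'
After 3 (l): row=0 col=2 char='n'
After 4 (b): row=0 col=2 char='n'
After 5 (h): row=0 col=1 char='_'
After 6 ($): row=0 col=11 char='d'

Answer: d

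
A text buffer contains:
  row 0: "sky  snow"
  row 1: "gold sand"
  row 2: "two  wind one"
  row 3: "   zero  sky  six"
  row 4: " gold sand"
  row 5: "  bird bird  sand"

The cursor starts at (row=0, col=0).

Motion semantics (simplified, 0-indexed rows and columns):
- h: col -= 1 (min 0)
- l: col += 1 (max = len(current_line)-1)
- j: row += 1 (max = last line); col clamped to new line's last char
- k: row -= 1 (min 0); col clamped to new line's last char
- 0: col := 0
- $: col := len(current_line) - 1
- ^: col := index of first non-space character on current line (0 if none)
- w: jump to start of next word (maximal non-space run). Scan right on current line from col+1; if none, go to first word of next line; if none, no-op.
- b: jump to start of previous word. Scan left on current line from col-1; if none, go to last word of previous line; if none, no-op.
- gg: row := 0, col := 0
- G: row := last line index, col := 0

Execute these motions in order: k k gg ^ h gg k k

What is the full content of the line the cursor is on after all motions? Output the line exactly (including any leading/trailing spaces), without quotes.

Answer: sky  snow

Derivation:
After 1 (k): row=0 col=0 char='s'
After 2 (k): row=0 col=0 char='s'
After 3 (gg): row=0 col=0 char='s'
After 4 (^): row=0 col=0 char='s'
After 5 (h): row=0 col=0 char='s'
After 6 (gg): row=0 col=0 char='s'
After 7 (k): row=0 col=0 char='s'
After 8 (k): row=0 col=0 char='s'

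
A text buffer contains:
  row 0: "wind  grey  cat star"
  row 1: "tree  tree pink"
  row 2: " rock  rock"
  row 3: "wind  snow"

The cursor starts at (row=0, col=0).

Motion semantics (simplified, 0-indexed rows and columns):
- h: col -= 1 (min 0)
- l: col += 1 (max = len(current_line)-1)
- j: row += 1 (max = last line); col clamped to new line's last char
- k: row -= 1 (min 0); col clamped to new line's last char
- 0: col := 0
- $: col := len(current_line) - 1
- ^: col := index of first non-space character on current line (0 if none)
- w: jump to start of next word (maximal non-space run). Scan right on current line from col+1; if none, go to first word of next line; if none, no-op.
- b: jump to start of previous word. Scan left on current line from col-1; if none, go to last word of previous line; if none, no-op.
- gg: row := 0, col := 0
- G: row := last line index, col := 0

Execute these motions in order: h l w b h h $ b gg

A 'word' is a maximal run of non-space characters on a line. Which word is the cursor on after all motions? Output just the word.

Answer: wind

Derivation:
After 1 (h): row=0 col=0 char='w'
After 2 (l): row=0 col=1 char='i'
After 3 (w): row=0 col=6 char='g'
After 4 (b): row=0 col=0 char='w'
After 5 (h): row=0 col=0 char='w'
After 6 (h): row=0 col=0 char='w'
After 7 ($): row=0 col=19 char='r'
After 8 (b): row=0 col=16 char='s'
After 9 (gg): row=0 col=0 char='w'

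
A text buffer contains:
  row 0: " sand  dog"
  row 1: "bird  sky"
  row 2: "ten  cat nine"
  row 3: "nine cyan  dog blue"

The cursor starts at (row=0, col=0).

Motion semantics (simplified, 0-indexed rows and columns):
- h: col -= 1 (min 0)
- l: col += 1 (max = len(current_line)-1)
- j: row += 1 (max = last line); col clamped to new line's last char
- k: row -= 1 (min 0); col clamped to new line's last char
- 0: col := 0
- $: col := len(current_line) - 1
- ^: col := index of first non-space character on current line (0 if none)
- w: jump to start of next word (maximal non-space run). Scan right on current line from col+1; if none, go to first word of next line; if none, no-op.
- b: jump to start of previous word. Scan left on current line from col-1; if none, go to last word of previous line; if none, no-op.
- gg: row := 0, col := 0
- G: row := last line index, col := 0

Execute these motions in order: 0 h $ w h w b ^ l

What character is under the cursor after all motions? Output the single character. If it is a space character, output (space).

After 1 (0): row=0 col=0 char='_'
After 2 (h): row=0 col=0 char='_'
After 3 ($): row=0 col=9 char='g'
After 4 (w): row=1 col=0 char='b'
After 5 (h): row=1 col=0 char='b'
After 6 (w): row=1 col=6 char='s'
After 7 (b): row=1 col=0 char='b'
After 8 (^): row=1 col=0 char='b'
After 9 (l): row=1 col=1 char='i'

Answer: i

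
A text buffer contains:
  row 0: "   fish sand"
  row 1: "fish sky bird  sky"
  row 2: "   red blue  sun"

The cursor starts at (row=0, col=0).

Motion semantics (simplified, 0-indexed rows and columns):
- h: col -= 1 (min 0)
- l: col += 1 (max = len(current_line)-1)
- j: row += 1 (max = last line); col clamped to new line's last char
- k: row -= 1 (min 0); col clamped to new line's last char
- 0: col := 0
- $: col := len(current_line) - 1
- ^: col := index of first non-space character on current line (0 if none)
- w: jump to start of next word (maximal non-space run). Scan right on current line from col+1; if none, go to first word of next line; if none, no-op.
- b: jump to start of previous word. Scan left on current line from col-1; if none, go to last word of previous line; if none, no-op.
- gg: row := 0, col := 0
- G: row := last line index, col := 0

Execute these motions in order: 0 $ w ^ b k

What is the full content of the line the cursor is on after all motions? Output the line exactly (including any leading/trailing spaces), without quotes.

After 1 (0): row=0 col=0 char='_'
After 2 ($): row=0 col=11 char='d'
After 3 (w): row=1 col=0 char='f'
After 4 (^): row=1 col=0 char='f'
After 5 (b): row=0 col=8 char='s'
After 6 (k): row=0 col=8 char='s'

Answer:    fish sand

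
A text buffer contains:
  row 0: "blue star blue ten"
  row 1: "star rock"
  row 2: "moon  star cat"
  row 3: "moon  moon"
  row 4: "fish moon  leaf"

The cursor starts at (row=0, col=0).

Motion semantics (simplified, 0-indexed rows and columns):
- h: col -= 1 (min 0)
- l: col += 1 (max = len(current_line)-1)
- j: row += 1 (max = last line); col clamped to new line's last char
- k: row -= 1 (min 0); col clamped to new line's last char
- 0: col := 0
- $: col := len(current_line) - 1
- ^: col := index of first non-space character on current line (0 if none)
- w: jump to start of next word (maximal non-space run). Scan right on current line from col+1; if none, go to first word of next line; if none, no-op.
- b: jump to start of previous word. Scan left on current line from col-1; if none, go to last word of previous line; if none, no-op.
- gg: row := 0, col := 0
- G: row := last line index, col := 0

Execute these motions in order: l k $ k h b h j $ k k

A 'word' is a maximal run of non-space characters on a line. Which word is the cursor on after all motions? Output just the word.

Answer: star

Derivation:
After 1 (l): row=0 col=1 char='l'
After 2 (k): row=0 col=1 char='l'
After 3 ($): row=0 col=17 char='n'
After 4 (k): row=0 col=17 char='n'
After 5 (h): row=0 col=16 char='e'
After 6 (b): row=0 col=15 char='t'
After 7 (h): row=0 col=14 char='_'
After 8 (j): row=1 col=8 char='k'
After 9 ($): row=1 col=8 char='k'
After 10 (k): row=0 col=8 char='r'
After 11 (k): row=0 col=8 char='r'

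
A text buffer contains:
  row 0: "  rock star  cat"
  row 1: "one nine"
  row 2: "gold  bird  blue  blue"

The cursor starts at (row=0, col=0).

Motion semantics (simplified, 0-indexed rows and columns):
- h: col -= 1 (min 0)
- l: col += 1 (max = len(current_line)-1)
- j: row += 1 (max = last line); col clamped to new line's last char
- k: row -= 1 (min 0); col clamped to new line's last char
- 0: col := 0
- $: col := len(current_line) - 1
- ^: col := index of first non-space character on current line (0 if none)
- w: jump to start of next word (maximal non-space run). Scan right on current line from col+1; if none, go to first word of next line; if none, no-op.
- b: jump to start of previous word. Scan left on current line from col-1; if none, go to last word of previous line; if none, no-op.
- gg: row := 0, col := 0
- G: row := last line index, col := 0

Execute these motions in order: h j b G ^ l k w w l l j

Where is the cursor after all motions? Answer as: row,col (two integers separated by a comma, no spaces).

Answer: 2,2

Derivation:
After 1 (h): row=0 col=0 char='_'
After 2 (j): row=1 col=0 char='o'
After 3 (b): row=0 col=13 char='c'
After 4 (G): row=2 col=0 char='g'
After 5 (^): row=2 col=0 char='g'
After 6 (l): row=2 col=1 char='o'
After 7 (k): row=1 col=1 char='n'
After 8 (w): row=1 col=4 char='n'
After 9 (w): row=2 col=0 char='g'
After 10 (l): row=2 col=1 char='o'
After 11 (l): row=2 col=2 char='l'
After 12 (j): row=2 col=2 char='l'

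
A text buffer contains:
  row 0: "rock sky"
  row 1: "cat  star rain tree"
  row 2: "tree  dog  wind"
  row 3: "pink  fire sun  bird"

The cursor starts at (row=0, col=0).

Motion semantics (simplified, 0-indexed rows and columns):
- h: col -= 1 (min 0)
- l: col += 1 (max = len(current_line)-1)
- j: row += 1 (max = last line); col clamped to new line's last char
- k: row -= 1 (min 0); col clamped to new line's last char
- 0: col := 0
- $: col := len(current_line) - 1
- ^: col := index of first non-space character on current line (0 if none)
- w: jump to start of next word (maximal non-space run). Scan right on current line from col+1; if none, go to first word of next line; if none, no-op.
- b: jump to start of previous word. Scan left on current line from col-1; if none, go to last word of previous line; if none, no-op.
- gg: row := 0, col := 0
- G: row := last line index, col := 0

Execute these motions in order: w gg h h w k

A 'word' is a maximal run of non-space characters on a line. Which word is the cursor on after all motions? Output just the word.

After 1 (w): row=0 col=5 char='s'
After 2 (gg): row=0 col=0 char='r'
After 3 (h): row=0 col=0 char='r'
After 4 (h): row=0 col=0 char='r'
After 5 (w): row=0 col=5 char='s'
After 6 (k): row=0 col=5 char='s'

Answer: sky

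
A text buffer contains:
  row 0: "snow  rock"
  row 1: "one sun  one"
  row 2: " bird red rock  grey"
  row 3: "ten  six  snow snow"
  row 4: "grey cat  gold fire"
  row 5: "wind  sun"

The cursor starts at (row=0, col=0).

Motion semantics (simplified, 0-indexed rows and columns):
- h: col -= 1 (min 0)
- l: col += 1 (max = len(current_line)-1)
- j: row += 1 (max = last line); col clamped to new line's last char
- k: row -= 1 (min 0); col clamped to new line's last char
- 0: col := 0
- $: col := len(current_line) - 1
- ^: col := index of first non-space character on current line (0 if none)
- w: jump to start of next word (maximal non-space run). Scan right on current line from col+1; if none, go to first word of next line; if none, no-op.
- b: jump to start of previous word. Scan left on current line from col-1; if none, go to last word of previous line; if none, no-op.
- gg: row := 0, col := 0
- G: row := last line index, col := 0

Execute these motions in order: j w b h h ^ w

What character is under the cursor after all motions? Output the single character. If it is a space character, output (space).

After 1 (j): row=1 col=0 char='o'
After 2 (w): row=1 col=4 char='s'
After 3 (b): row=1 col=0 char='o'
After 4 (h): row=1 col=0 char='o'
After 5 (h): row=1 col=0 char='o'
After 6 (^): row=1 col=0 char='o'
After 7 (w): row=1 col=4 char='s'

Answer: s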